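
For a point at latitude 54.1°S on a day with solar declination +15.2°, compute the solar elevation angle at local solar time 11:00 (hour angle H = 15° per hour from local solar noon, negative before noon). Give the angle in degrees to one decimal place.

19.5°

Hour angle H = 15° × (11 − 12) = -15.00°.
With φ = -54.1°, δ = 15.2°, H = -15.00°: sin φ sin δ = -0.2124, cos φ cos δ cos H = 0.5466, so cos θ_z = 0.3342.
θ_z = arccos(0.3342) = 70.48°, so the elevation is 90° − 70.48° = 19.52°.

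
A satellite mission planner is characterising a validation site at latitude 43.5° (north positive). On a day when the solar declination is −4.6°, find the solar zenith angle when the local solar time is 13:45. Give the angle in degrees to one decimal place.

Hour angle H = 15° × (13.75 − 12) = 26.25°.
cos θ_z = sin(43.5°) sin(-4.6°) + cos(43.5°) cos(-4.6°) cos(26.25°) = -0.0552 + 0.6485 = 0.5933.
θ_z = arccos(0.5933) = 53.61°.

53.6°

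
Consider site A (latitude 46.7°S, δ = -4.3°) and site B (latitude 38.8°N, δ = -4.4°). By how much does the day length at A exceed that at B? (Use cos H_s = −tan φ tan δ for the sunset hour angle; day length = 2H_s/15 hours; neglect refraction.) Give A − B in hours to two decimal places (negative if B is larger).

A: H_s = arccos(−tan -46.7° · tan -4.3°) = 94.58°, so 2H_s/15 = 12.6107 h.
B: H_s = arccos(−tan 38.8° · tan -4.4°) = 86.45°, so 2H_s/15 = 11.5267 h.
A − B = 12.6107 − 11.5267 = 1.0840 h.

+1.08 h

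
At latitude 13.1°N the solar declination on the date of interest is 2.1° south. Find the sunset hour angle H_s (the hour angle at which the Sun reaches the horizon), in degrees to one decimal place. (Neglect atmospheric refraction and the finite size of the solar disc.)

89.5°

cos H_s = −tan(13.1°) · tan(-2.1°) = 0.0085, so H_s = arccos(0.0085) = 89.51°.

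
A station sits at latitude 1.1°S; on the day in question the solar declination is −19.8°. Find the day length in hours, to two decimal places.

12.05 hours

cos H_s = −tan(-1.1°) · tan(-19.8°) = -0.0069, so H_s = arccos(-0.0069) = 90.40°.
Day length = 2 H_s / 15° h⁻¹ = 180.80° / 15 = 12.053 h.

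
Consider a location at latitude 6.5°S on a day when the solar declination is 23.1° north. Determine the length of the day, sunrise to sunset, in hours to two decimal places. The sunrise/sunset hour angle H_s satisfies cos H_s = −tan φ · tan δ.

11.63 hours

cos H_s = −tan(-6.5°) · tan(23.1°) = 0.0486, so H_s = arccos(0.0486) = 87.21°.
Day length = 2 H_s / 15° h⁻¹ = 174.42° / 15 = 11.628 h.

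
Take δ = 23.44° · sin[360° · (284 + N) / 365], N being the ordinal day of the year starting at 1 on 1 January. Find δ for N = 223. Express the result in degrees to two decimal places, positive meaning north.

360 × (284 + 223) / 365 = 500.055°; sin(500.055°) = 0.6421.
δ = 23.44 × 0.6421 = 15.051° ≈ +15.05°.

+15.05°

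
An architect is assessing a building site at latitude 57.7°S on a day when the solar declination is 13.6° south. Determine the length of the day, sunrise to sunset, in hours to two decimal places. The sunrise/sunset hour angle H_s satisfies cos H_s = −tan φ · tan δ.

−tan φ tan δ = −(-1.5818)(-0.2419) = -0.3826; H_s = arccos(-0.3826) = 112.49°.
Day length = 2 H_s / 15° h⁻¹ = 224.98° / 15 = 14.999 h.

15.00 hours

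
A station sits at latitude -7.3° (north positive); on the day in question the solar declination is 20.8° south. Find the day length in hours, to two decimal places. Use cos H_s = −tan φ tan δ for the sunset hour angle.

12.37 hours

cos H_s = −tan(-7.3°) · tan(-20.8°) = -0.0487, so H_s = arccos(-0.0487) = 92.79°.
Day length = 2 H_s / 15° h⁻¹ = 185.58° / 15 = 12.372 h.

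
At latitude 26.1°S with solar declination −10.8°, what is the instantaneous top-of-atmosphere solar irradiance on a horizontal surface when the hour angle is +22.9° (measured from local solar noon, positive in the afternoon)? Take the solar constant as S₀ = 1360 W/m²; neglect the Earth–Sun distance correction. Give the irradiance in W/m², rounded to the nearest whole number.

1217 W/m²

cos θ_z = sin φ sin δ + cos φ cos δ cos H = (-0.4399)(-0.1874) + (0.8980)(0.9823)(0.9212) = 0.8950.
Top-of-atmosphere irradiance = S₀ cos θ_z = 1360 × 0.8950 = 1217.20 W/m².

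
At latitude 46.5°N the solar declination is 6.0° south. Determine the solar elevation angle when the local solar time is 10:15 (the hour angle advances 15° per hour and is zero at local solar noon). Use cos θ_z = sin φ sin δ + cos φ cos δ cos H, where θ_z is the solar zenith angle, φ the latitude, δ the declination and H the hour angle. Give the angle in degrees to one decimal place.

Hour angle H = 15° × (10.25 − 12) = -26.25°.
cos θ_z = sin(46.5°) sin(-6.0°) + cos(46.5°) cos(-6.0°) cos(-26.25°) = -0.0758 + 0.6140 = 0.5382.
θ_z = arccos(0.5382) = 57.44°, so the elevation is 90° − 57.44° = 32.56°.

32.6°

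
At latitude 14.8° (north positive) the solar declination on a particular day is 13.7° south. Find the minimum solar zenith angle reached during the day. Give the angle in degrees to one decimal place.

28.5°

At local solar noon the hour angle is zero, so the zenith angle is |φ − δ| = |14.8° − (-13.7°)| = 28.5°.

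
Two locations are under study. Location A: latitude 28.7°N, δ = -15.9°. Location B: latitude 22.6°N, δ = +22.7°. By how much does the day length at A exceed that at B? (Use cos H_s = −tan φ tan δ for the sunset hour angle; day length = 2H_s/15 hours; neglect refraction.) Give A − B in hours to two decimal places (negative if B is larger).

-2.53 h

A: H_s = arccos(−tan 28.7° · tan -15.9°) = 81.03°, so 2H_s/15 = 10.8040 h.
B: H_s = arccos(−tan 22.6° · tan 22.7°) = 100.03°, so 2H_s/15 = 13.3373 h.
A − B = 10.8040 − 13.3373 = -2.5333 h.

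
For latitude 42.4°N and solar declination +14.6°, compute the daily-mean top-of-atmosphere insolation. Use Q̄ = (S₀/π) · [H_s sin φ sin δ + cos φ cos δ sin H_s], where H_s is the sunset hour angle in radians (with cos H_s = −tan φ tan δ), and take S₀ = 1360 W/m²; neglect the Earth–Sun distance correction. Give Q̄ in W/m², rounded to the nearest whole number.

434 W/m²

−tan φ tan δ = −(0.9131)(0.2605) = -0.2379; H_s = arccos(-0.2379) = 103.76°. In radians, H_s = 1.8110.
H_s sin φ sin δ = 1.8110 × 0.6743 × 0.2521 = 0.3079.
cos φ cos δ sin H_s = 0.7385 × 0.9677 × 0.9713 = 0.6941.
Q̄ = (1360/π) × (0.3079 + 0.6941) = 432.90 × 1.0020 = 433.77 W/m².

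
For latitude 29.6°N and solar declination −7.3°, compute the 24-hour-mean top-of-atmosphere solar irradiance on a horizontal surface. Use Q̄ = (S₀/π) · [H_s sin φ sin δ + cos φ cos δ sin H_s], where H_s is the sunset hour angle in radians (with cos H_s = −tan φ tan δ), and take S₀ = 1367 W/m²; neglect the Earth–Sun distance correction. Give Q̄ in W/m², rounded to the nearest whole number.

The sunset hour angle satisfies cos H_s = −tan φ tan δ = 0.0728, giving H_s = 85.83°. In radians, H_s = 1.4980.
H_s sin φ sin δ = 1.4980 × 0.4939 × -0.1271 = -0.0940.
cos φ cos δ sin H_s = 0.8695 × 0.9919 × 0.9974 = 0.8602.
Q̄ = (1367/π) × (-0.0940 + 0.8602) = 435.13 × 0.7662 = 333.40 W/m².

333 W/m²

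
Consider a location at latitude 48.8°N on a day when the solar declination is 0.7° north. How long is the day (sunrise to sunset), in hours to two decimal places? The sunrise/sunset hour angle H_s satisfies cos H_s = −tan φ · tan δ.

12.11 hours

The sunset hour angle satisfies cos H_s = −tan φ tan δ = -0.0140, giving H_s = 90.80°.
Day length = 2 H_s / 15° h⁻¹ = 181.60° / 15 = 12.107 h.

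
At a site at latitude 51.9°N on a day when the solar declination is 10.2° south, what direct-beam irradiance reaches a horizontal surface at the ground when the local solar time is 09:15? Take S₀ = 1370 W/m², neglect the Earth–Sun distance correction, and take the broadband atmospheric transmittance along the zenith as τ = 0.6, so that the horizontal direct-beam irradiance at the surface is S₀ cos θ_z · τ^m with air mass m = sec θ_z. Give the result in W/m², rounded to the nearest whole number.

87 W/m²

Hour angle H = 15° × (9.25 − 12) = -41.25°.
cos θ_z = sin φ sin δ + cos φ cos δ cos H = (0.7869)(-0.1771) + (0.6170)(0.9842)(0.7518) = 0.3172.
Air mass m = 1/cos θ_z = 1/0.3172 = 3.153; τ^m = 0.6^3.153 = 0.1998.
Surface direct beam = 1370 × 0.3172 × 0.1998 = 86.83 W/m².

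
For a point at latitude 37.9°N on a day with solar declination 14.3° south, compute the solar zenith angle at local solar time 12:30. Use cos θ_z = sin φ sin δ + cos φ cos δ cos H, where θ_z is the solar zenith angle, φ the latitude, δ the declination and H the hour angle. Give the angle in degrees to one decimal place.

52.7°

Hour angle H = 15° × (12.5 − 12) = 7.50°.
cos θ_z = sin φ sin δ + cos φ cos δ cos H = (0.6143)(-0.2470) + (0.7891)(0.9690)(0.9914) = 0.6063.
θ_z = arccos(0.6063) = 52.68°.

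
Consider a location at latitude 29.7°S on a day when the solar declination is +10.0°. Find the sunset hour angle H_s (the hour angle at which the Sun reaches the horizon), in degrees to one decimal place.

−tan φ tan δ = −(-0.5704)(0.1763) = 0.1006; H_s = arccos(0.1006) = 84.23°.

84.2°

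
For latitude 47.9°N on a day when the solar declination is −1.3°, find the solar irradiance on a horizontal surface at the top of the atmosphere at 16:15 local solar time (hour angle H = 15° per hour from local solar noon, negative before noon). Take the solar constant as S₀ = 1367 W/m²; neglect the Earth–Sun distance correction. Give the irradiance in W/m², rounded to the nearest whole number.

382 W/m²

Hour angle H = 15° × (16.25 − 12) = 63.75°.
cos θ_z = sin(47.9°) sin(-1.3°) + cos(47.9°) cos(-1.3°) cos(63.75°) = -0.0168 + 0.2964 = 0.2796.
Top-of-atmosphere irradiance = S₀ cos θ_z = 1367 × 0.2796 = 382.21 W/m².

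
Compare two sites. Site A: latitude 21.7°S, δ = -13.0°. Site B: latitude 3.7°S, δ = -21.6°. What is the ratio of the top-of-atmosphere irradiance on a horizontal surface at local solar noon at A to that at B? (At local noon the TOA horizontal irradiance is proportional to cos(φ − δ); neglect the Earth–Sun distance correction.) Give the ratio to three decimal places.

A: cos θ_z = cos(-21.7° − (-13.0°)) = 0.9885.
B: cos θ_z = cos(-3.7° − (-21.6°)) = 0.9516.
Ratio A/B = 0.9885 / 0.9516 = 1.0388.

1.039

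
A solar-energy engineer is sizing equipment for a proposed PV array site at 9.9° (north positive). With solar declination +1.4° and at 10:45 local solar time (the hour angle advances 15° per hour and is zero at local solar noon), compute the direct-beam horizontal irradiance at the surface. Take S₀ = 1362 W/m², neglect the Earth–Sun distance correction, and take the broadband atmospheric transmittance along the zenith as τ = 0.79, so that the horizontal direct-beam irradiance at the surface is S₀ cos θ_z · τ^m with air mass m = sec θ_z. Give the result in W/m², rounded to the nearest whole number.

992 W/m²

Hour angle H = 15° × (10.75 − 12) = -18.75°.
With φ = 9.9°, δ = 1.4°, H = -18.75°: sin φ sin δ = 0.0042, cos φ cos δ cos H = 0.9326, so cos θ_z = 0.9368.
Air mass m = 1/cos θ_z = 1/0.9368 = 1.067; τ^m = 0.79^1.067 = 0.7776.
Surface direct beam = 1362 × 0.9368 × 0.7776 = 992.16 W/m².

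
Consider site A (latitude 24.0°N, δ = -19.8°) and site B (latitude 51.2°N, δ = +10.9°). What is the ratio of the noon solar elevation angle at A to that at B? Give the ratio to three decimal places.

0.930

A: 90° − |24.0 − (-19.8)| = 46.20°.
B: 90° − |51.2 − (10.9)| = 49.70°.
Ratio A/B = 46.2000 / 49.7000 = 0.9296.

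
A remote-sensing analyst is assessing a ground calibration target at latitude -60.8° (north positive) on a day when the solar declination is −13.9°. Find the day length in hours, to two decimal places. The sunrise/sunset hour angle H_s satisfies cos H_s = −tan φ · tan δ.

cos H_s = −tan(-60.8°) · tan(-13.9°) = -0.4428, so H_s = arccos(-0.4428) = 116.28°.
Day length = 2 H_s / 15° h⁻¹ = 232.56° / 15 = 15.504 h.

15.50 hours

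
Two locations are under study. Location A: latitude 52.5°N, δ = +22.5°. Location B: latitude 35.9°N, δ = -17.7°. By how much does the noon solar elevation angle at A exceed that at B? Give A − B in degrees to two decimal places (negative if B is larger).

A: 90° − |52.5 − (22.5)| = 60.00°.
B: 90° − |35.9 − (-17.7)| = 36.40°.
A − B = 60.00 − 36.40 = 23.60°.

+23.60°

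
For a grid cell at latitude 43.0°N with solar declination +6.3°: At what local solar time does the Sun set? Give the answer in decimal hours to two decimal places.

18.39 h

The sunset hour angle satisfies cos H_s = −tan φ tan δ = -0.1030, giving H_s = 95.91°.
Sunset is at 12 + H_s/15 = 12 + 6.394 = 18.394 h local solar time.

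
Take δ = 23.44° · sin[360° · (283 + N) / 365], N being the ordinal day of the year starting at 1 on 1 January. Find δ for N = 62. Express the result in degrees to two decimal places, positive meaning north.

360 × (283 + 62) / 365 = 340.274°; sin(340.274°) = -0.3375.
δ = 23.44 × -0.3375 = -7.911° ≈ -7.91°.

-7.91°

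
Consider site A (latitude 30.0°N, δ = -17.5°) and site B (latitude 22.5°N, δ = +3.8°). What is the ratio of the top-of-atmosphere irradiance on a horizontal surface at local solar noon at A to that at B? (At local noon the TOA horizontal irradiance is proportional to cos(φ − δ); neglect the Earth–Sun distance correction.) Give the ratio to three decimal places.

0.713

A: cos θ_z = cos(30.0° − (-17.5°)) = 0.6756.
B: cos θ_z = cos(22.5° − (3.8°)) = 0.9472.
Ratio A/B = 0.6756 / 0.9472 = 0.7133.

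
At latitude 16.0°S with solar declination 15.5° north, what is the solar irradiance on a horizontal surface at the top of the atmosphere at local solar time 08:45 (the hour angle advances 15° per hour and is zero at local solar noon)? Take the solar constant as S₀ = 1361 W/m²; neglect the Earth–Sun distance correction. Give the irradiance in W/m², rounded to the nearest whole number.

Hour angle H = 15° × (8.75 − 12) = -48.75°.
cos θ_z = sin(-16.0°) sin(15.5°) + cos(-16.0°) cos(15.5°) cos(-48.75°) = -0.0737 + 0.6108 = 0.5371.
Top-of-atmosphere irradiance = S₀ cos θ_z = 1361 × 0.5371 = 730.99 W/m².

731 W/m²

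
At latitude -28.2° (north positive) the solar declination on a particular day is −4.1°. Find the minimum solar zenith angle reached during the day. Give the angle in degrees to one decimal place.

24.1°

At local solar noon the hour angle is zero, so the zenith angle is |φ − δ| = |-28.2° − (-4.1°)| = 24.1°.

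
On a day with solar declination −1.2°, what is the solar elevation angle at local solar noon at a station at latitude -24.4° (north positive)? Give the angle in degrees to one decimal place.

66.8°

At local solar noon the hour angle is zero, so the elevation is 90° − |φ − δ| = 90° − |-24.4° − (-1.2°)| = 90° − 23.2° = 66.8°.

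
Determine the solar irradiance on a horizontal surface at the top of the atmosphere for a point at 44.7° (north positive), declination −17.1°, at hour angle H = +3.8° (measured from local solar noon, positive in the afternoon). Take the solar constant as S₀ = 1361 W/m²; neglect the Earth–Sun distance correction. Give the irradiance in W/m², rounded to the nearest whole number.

cos θ_z = sin(44.7°) sin(-17.1°) + cos(44.7°) cos(-17.1°) cos(3.80°) = -0.2068 + 0.6779 = 0.4711.
Top-of-atmosphere irradiance = S₀ cos θ_z = 1361 × 0.4711 = 641.17 W/m².

641 W/m²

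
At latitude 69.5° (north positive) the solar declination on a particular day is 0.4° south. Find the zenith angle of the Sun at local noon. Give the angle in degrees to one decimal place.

69.9°

At local solar noon the hour angle is zero, so the zenith angle is |φ − δ| = |69.5° − (-0.4°)| = 69.9°.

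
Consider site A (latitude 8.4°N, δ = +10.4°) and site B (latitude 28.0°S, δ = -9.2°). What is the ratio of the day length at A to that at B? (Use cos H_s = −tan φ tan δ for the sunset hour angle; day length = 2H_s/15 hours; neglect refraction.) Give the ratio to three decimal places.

A: H_s = arccos(−tan 8.4° · tan 10.4°) = 91.55°, so 2H_s/15 = 12.2067 h.
B: H_s = arccos(−tan -28.0° · tan -9.2°) = 94.94°, so 2H_s/15 = 12.6587 h.
Ratio A/B = 12.2067 / 12.6587 = 0.9643.

0.964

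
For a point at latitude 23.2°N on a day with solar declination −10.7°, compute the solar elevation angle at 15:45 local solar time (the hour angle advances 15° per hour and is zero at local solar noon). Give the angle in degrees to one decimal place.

25.4°

Hour angle H = 15° × (15.75 − 12) = 56.25°.
cos θ_z = sin φ sin δ + cos φ cos δ cos H = (0.3939)(-0.1857) + (0.9191)(0.9826)(0.5556) = 0.4286.
θ_z = arccos(0.4286) = 64.62°, so the elevation is 90° − 64.62° = 25.38°.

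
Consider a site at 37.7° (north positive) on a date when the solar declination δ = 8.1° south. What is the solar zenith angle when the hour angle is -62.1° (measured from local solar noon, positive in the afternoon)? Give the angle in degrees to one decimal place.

73.7°

cos θ_z = sin φ sin δ + cos φ cos δ cos H = (0.6115)(-0.1409) + (0.7912)(0.9900)(0.4679) = 0.2803.
θ_z = arccos(0.2803) = 73.72°.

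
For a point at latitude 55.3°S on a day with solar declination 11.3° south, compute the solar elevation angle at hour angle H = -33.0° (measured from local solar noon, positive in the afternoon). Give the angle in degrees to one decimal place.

39.0°

cos θ_z = sin(-55.3°) sin(-11.3°) + cos(-55.3°) cos(-11.3°) cos(-33.00°) = 0.1611 + 0.4682 = 0.6293.
θ_z = arccos(0.6293) = 51.00°, so the elevation is 90° − 51.00° = 39.00°.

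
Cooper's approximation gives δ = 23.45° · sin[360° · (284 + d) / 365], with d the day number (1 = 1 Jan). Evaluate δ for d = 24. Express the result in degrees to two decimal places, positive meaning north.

360 × (284 + 24) / 365 = 303.781°; sin(303.781°) = -0.8312.
δ = 23.45 × -0.8312 = -19.492° ≈ -19.49°.

-19.49°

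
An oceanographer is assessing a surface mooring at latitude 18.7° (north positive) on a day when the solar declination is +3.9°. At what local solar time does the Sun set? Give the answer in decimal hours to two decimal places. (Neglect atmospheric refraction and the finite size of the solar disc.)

cos H_s = −tan(18.7°) · tan(3.9°) = -0.0231, so H_s = arccos(-0.0231) = 91.32°.
Sunset is at 12 + H_s/15 = 12 + 6.088 = 18.088 h local solar time.

18.09 h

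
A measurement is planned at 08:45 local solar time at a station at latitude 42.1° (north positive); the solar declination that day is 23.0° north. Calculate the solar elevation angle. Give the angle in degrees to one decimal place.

45.4°

Hour angle H = 15° × (8.75 − 12) = -48.75°.
cos θ_z = sin(42.1°) sin(23.0°) + cos(42.1°) cos(23.0°) cos(-48.75°) = 0.2620 + 0.4503 = 0.7123.
θ_z = arccos(0.7123) = 44.58°, so the elevation is 90° − 44.58° = 45.42°.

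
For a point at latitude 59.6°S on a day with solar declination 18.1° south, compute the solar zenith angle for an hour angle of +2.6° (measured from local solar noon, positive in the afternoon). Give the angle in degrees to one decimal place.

41.5°

With φ = -59.6°, δ = -18.1°, H = 2.60°: sin φ sin δ = 0.2680, cos φ cos δ cos H = 0.4805, so cos θ_z = 0.7485.
θ_z = arccos(0.7485) = 41.54°.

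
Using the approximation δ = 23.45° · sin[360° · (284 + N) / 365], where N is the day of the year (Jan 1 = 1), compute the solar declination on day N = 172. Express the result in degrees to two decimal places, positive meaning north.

+23.45°

360 × (284 + 172) / 365 = 449.753°; sin(449.753°) = 1.0000.
δ = 23.45 × 1.0000 = 23.450° ≈ +23.45°.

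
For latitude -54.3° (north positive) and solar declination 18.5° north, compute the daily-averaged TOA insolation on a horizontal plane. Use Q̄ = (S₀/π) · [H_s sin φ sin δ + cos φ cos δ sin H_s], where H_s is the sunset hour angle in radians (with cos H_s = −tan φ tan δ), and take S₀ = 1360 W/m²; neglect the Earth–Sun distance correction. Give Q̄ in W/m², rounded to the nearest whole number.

91 W/m²

−tan φ tan δ = −(-1.3916)(0.3346) = 0.4656; H_s = arccos(0.4656) = 62.25°. In radians, H_s = 1.0865.
H_s sin φ sin δ = 1.0865 × -0.8121 × 0.3173 = -0.2800.
cos φ cos δ sin H_s = 0.5835 × 0.9483 × 0.8850 = 0.4897.
Q̄ = (1360/π) × (-0.2800 + 0.4897) = 432.90 × 0.2097 = 90.78 W/m².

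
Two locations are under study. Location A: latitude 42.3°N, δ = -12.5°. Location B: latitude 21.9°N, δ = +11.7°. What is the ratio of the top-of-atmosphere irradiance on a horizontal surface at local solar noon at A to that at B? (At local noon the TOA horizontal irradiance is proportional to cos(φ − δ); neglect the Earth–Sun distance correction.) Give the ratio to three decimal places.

0.586

A: cos θ_z = cos(42.3° − (-12.5°)) = 0.5764.
B: cos θ_z = cos(21.9° − (11.7°)) = 0.9842.
Ratio A/B = 0.5764 / 0.9842 = 0.5857.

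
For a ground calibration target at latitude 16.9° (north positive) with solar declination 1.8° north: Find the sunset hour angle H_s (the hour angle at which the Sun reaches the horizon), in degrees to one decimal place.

90.5°

cos H_s = −tan(16.9°) · tan(1.8°) = -0.0095, so H_s = arccos(-0.0095) = 90.54°.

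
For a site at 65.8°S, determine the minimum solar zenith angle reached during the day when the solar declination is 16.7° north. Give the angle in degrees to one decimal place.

82.5°

At local solar noon the hour angle is zero, so the zenith angle is |φ − δ| = |-65.8° − (16.7°)| = 82.5°.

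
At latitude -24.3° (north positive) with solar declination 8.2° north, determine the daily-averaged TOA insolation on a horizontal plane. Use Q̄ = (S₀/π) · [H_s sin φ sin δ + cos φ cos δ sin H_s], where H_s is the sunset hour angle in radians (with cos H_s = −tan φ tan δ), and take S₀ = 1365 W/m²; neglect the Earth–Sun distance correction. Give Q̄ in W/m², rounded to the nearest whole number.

353 W/m²

−tan φ tan δ = −(-0.4515)(0.1441) = 0.0651; H_s = arccos(0.0651) = 86.27°. In radians, H_s = 1.5057.
H_s sin φ sin δ = 1.5057 × -0.4115 × 0.1426 = -0.0884.
cos φ cos δ sin H_s = 0.9114 × 0.9898 × 0.9979 = 0.9002.
Q̄ = (1365/π) × (-0.0884 + 0.9002) = 434.49 × 0.8118 = 352.72 W/m².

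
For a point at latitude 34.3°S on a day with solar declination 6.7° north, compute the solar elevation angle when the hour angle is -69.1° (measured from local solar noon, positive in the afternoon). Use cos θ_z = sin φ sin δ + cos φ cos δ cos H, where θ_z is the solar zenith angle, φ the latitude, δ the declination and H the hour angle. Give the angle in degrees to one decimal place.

13.1°

cos θ_z = sin φ sin δ + cos φ cos δ cos H = (-0.5635)(0.1167) + (0.8261)(0.9932)(0.3567) = 0.2269.
θ_z = arccos(0.2269) = 76.89°, so the elevation is 90° − 76.89° = 13.11°.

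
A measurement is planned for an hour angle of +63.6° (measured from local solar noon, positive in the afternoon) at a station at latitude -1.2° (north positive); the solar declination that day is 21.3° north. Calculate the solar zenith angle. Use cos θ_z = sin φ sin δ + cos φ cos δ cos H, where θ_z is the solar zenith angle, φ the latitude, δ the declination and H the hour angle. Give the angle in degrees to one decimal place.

66.0°

With φ = -1.2°, δ = 21.3°, H = 63.60°: sin φ sin δ = -0.0076, cos φ cos δ cos H = 0.4142, so cos θ_z = 0.4066.
θ_z = arccos(0.4066) = 66.01°.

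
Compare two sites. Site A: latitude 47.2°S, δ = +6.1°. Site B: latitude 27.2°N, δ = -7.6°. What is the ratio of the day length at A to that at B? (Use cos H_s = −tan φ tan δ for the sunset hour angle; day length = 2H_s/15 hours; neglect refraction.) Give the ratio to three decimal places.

A: H_s = arccos(−tan -47.2° · tan 6.1°) = 83.37°, so 2H_s/15 = 11.1160 h.
B: H_s = arccos(−tan 27.2° · tan -7.6°) = 86.07°, so 2H_s/15 = 11.4760 h.
Ratio A/B = 11.1160 / 11.4760 = 0.9686.

0.969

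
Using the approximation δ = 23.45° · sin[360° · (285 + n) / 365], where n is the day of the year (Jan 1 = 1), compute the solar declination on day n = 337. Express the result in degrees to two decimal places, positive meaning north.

360 × (285 + 337) / 365 = 613.479°; sin(613.479°) = -0.9587.
δ = 23.45 × -0.9587 = -22.482° ≈ -22.48°.

-22.48°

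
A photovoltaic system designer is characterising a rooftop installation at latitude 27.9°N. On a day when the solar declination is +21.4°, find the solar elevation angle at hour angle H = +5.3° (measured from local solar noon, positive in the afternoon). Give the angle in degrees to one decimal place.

cos θ_z = sin φ sin δ + cos φ cos δ cos H = (0.4679)(0.3649) + (0.8838)(0.9311)(0.9957) = 0.9901.
θ_z = arccos(0.9901) = 8.07°, so the elevation is 90° − 8.07° = 81.93°.

81.9°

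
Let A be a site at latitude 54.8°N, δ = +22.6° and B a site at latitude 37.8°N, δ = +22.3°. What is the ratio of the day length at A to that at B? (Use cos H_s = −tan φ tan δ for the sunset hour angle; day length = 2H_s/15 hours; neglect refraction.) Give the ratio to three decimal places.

A: H_s = arccos(−tan 54.8° · tan 22.6°) = 126.16°, so 2H_s/15 = 16.8213 h.
B: H_s = arccos(−tan 37.8° · tan 22.3°) = 108.55°, so 2H_s/15 = 14.4733 h.
Ratio A/B = 16.8213 / 14.4733 = 1.1622.

1.162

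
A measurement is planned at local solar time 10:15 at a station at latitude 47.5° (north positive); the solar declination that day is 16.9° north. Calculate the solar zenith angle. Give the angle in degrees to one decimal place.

37.4°

Hour angle H = 15° × (10.25 − 12) = -26.25°.
With φ = 47.5°, δ = 16.9°, H = -26.25°: sin φ sin δ = 0.2143, cos φ cos δ cos H = 0.5798, so cos θ_z = 0.7941.
θ_z = arccos(0.7941) = 37.43°.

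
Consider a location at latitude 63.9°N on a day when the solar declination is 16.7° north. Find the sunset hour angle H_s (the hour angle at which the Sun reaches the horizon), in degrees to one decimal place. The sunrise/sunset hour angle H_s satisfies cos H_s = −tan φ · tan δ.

127.8°

The sunset hour angle satisfies cos H_s = −tan φ tan δ = -0.6124, giving H_s = 127.76°.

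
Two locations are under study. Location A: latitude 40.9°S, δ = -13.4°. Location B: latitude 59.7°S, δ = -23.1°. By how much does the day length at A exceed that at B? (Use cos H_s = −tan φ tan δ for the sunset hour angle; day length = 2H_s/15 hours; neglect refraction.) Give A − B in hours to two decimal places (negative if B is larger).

-4.66 h

A: H_s = arccos(−tan -40.9° · tan -13.4°) = 101.91°, so 2H_s/15 = 13.5880 h.
B: H_s = arccos(−tan -59.7° · tan -23.1°) = 136.88°, so 2H_s/15 = 18.2507 h.
A − B = 13.5880 − 18.2507 = -4.6627 h.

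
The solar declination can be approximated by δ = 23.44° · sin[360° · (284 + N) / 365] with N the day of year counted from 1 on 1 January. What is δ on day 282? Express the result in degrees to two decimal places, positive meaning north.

-7.34°

360 × (284 + 282) / 365 = 558.247°; sin(558.247°) = -0.3131.
δ = 23.44 × -0.3131 = -7.339° ≈ -7.34°.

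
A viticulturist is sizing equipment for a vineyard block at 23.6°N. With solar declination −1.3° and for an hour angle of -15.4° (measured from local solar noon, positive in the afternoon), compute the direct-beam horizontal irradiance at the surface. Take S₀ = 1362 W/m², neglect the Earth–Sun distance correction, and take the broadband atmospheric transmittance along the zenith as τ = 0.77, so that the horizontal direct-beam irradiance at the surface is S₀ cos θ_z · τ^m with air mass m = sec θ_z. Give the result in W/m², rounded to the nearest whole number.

With φ = 23.6°, δ = -1.3°, H = -15.40°: sin φ sin δ = -0.0091, cos φ cos δ cos H = 0.8832, so cos θ_z = 0.8741.
Air mass m = 1/cos θ_z = 1/0.8741 = 1.144; τ^m = 0.77^1.144 = 0.7416.
Surface direct beam = 1362 × 0.8741 × 0.7416 = 882.89 W/m².

883 W/m²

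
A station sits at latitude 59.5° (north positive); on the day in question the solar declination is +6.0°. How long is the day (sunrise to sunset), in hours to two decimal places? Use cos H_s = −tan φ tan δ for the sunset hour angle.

13.37 hours

cos H_s = −tan(59.5°) · tan(6.0°) = -0.1784, so H_s = arccos(-0.1784) = 100.28°.
Day length = 2 H_s / 15° h⁻¹ = 200.56° / 15 = 13.371 h.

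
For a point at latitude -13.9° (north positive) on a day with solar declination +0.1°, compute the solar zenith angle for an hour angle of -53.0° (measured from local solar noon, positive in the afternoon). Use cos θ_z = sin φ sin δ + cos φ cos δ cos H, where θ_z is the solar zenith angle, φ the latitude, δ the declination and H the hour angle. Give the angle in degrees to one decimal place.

54.3°

cos θ_z = sin(-13.9°) sin(0.1°) + cos(-13.9°) cos(0.1°) cos(-53.00°) = -0.0004 + 0.5842 = 0.5838.
θ_z = arccos(0.5838) = 54.28°.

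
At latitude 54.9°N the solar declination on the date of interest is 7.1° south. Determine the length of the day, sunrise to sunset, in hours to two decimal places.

−tan φ tan δ = −(1.4229)(-0.1246) = 0.1773; H_s = arccos(0.1773) = 79.79°.
Day length = 2 H_s / 15° h⁻¹ = 159.58° / 15 = 10.639 h.

10.64 hours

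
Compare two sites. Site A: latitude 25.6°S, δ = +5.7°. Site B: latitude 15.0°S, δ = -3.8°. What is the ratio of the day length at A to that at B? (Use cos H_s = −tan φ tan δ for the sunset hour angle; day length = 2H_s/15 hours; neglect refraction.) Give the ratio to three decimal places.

A: H_s = arccos(−tan -25.6° · tan 5.7°) = 87.26°, so 2H_s/15 = 11.6347 h.
B: H_s = arccos(−tan -15.0° · tan -3.8°) = 91.02°, so 2H_s/15 = 12.1360 h.
Ratio A/B = 11.6347 / 12.1360 = 0.9587.

0.959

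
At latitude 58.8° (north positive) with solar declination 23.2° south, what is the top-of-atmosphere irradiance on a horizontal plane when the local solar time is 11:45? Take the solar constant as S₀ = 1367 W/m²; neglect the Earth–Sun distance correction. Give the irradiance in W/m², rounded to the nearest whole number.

189 W/m²

Hour angle H = 15° × (11.75 − 12) = -3.75°.
With φ = 58.8°, δ = -23.2°, H = -3.75°: sin φ sin δ = -0.3370, cos φ cos δ cos H = 0.4751, so cos θ_z = 0.1381.
Top-of-atmosphere irradiance = S₀ cos θ_z = 1367 × 0.1381 = 188.78 W/m².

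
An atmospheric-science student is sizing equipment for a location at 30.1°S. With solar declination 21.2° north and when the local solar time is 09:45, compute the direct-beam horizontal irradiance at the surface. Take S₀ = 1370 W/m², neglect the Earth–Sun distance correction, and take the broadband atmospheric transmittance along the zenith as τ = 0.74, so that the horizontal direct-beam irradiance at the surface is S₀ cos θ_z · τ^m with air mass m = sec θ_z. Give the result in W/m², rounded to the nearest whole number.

Hour angle H = 15° × (9.75 − 12) = -33.75°.
cos θ_z = sin(-30.1°) sin(21.2°) + cos(-30.1°) cos(21.2°) cos(-33.75°) = -0.1814 + 0.6707 = 0.4893.
Air mass m = 1/cos θ_z = 1/0.4893 = 2.044; τ^m = 0.74^2.044 = 0.5404.
Surface direct beam = 1370 × 0.4893 × 0.5404 = 362.25 W/m².

362 W/m²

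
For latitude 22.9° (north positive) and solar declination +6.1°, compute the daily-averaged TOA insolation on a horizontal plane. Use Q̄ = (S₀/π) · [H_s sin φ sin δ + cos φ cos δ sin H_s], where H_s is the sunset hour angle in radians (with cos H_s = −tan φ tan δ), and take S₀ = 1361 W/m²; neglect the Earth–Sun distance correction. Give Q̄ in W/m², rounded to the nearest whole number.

The sunset hour angle satisfies cos H_s = −tan φ tan δ = -0.0451, giving H_s = 92.58°. In radians, H_s = 1.6158.
H_s sin φ sin δ = 1.6158 × 0.3891 × 0.1063 = 0.0668.
cos φ cos δ sin H_s = 0.9212 × 0.9943 × 0.9990 = 0.9150.
Q̄ = (1361/π) × (0.0668 + 0.9150) = 433.22 × 0.9818 = 425.34 W/m².

425 W/m²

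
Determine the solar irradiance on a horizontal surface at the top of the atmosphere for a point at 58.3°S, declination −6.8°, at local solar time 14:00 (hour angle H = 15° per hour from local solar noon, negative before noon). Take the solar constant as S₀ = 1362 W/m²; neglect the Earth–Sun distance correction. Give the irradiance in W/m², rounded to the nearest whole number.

Hour angle H = 15° × (14 − 12) = 30.00°.
cos θ_z = sin(-58.3°) sin(-6.8°) + cos(-58.3°) cos(-6.8°) cos(30.00°) = 0.1007 + 0.4519 = 0.5526.
Top-of-atmosphere irradiance = S₀ cos θ_z = 1362 × 0.5526 = 752.64 W/m².

753 W/m²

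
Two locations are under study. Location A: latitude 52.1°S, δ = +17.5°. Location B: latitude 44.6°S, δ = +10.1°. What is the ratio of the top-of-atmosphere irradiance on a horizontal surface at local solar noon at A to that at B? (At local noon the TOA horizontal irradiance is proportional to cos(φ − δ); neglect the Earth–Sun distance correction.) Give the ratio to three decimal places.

A: cos θ_z = cos(-52.1° − (17.5°)) = 0.3486.
B: cos θ_z = cos(-44.6° − (10.1°)) = 0.5779.
Ratio A/B = 0.3486 / 0.5779 = 0.6032.

0.603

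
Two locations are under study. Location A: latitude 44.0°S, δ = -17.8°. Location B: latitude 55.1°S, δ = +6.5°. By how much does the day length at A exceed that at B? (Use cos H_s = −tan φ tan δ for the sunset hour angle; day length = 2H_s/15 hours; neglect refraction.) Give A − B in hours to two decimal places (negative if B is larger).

+3.66 h

A: H_s = arccos(−tan -44.0° · tan -17.8°) = 108.06°, so 2H_s/15 = 14.4080 h.
B: H_s = arccos(−tan -55.1° · tan 6.5°) = 80.60°, so 2H_s/15 = 10.7467 h.
A − B = 14.4080 − 10.7467 = 3.6613 h.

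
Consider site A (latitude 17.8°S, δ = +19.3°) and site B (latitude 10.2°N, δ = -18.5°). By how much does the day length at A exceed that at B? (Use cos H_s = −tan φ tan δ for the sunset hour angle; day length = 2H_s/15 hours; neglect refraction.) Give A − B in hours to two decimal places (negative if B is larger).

A: H_s = arccos(−tan -17.8° · tan 19.3°) = 83.54°, so 2H_s/15 = 11.1387 h.
B: H_s = arccos(−tan 10.2° · tan -18.5°) = 86.55°, so 2H_s/15 = 11.5400 h.
A − B = 11.1387 − 11.5400 = -0.4013 h.

-0.40 h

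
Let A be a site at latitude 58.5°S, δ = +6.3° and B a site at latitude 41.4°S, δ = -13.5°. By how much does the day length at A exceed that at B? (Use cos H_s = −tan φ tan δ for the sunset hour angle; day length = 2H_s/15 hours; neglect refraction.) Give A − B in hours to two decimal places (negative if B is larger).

-3.01 h

A: H_s = arccos(−tan -58.5° · tan 6.3°) = 79.62°, so 2H_s/15 = 10.6160 h.
B: H_s = arccos(−tan -41.4° · tan -13.5°) = 102.22°, so 2H_s/15 = 13.6293 h.
A − B = 10.6160 − 13.6293 = -3.0133 h.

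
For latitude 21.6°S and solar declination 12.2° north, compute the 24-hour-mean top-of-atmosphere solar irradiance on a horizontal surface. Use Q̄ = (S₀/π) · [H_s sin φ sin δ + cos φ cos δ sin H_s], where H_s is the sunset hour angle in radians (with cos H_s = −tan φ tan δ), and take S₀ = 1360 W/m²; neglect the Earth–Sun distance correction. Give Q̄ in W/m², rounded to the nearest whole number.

cos H_s = −tan(-21.6°) · tan(12.2°) = 0.0856, so H_s = arccos(0.0856) = 85.09°. In radians, H_s = 1.4851.
H_s sin φ sin δ = 1.4851 × -0.3681 × 0.2113 = -0.1155.
cos φ cos δ sin H_s = 0.9298 × 0.9774 × 0.9963 = 0.9054.
Q̄ = (1360/π) × (-0.1155 + 0.9054) = 432.90 × 0.7899 = 341.95 W/m².

342 W/m²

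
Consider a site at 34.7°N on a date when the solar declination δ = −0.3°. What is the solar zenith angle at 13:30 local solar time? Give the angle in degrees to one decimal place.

40.8°

Hour angle H = 15° × (13.5 − 12) = 22.50°.
cos θ_z = sin φ sin δ + cos φ cos δ cos H = (0.5693)(-0.0052) + (0.8221)(1.0000)(0.9239) = 0.7566.
θ_z = arccos(0.7566) = 40.83°.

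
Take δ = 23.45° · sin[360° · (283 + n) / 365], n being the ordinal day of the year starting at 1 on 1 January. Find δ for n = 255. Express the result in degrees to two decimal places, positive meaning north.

360 × (283 + 255) / 365 = 530.630°; sin(530.630°) = 0.1628.
δ = 23.45 × 0.1628 = 3.818° ≈ +3.82°.

+3.82°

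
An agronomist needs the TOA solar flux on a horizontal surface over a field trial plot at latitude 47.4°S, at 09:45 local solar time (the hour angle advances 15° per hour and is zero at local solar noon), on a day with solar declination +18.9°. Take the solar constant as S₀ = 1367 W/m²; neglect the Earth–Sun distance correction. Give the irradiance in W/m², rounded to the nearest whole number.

Hour angle H = 15° × (9.75 − 12) = -33.75°.
cos θ_z = sin(-47.4°) sin(18.9°) + cos(-47.4°) cos(18.9°) cos(-33.75°) = -0.2384 + 0.5325 = 0.2941.
Top-of-atmosphere irradiance = S₀ cos θ_z = 1367 × 0.2941 = 402.03 W/m².

402 W/m²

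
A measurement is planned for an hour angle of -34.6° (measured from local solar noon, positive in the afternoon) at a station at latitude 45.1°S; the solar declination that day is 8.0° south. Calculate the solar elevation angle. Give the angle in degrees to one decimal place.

42.4°

cos θ_z = sin(-45.1°) sin(-8.0°) + cos(-45.1°) cos(-8.0°) cos(-34.60°) = 0.0986 + 0.5754 = 0.6740.
θ_z = arccos(0.6740) = 47.62°, so the elevation is 90° − 47.62° = 42.38°.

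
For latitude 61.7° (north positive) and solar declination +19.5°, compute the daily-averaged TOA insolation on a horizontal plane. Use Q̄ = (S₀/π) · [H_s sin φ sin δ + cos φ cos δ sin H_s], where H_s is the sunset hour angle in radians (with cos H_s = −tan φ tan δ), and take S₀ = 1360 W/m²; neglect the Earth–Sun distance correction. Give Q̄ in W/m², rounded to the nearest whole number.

437 W/m²

−tan φ tan δ = −(1.8572)(0.3541) = -0.6576; H_s = arccos(-0.6576) = 131.12°. In radians, H_s = 2.2885.
H_s sin φ sin δ = 2.2885 × 0.8805 × 0.3338 = 0.6726.
cos φ cos δ sin H_s = 0.4741 × 0.9426 × 0.7533 = 0.3366.
Q̄ = (1360/π) × (0.6726 + 0.3366) = 432.90 × 1.0092 = 436.88 W/m².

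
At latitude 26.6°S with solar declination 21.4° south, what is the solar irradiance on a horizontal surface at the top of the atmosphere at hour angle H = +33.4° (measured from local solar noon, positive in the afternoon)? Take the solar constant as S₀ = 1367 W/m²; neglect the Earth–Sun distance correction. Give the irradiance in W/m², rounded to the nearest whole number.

With φ = -26.6°, δ = -21.4°, H = 33.40°: sin φ sin δ = 0.1634, cos φ cos δ cos H = 0.6950, so cos θ_z = 0.8584.
Top-of-atmosphere irradiance = S₀ cos θ_z = 1367 × 0.8584 = 1173.43 W/m².

1173 W/m²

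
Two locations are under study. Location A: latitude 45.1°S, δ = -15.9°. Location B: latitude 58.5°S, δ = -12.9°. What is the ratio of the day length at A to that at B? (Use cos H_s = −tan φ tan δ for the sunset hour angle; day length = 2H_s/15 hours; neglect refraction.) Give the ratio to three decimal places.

A: H_s = arccos(−tan -45.1° · tan -15.9°) = 106.61°, so 2H_s/15 = 14.2147 h.
B: H_s = arccos(−tan -58.5° · tan -12.9°) = 111.95°, so 2H_s/15 = 14.9267 h.
Ratio A/B = 14.2147 / 14.9267 = 0.9523.

0.952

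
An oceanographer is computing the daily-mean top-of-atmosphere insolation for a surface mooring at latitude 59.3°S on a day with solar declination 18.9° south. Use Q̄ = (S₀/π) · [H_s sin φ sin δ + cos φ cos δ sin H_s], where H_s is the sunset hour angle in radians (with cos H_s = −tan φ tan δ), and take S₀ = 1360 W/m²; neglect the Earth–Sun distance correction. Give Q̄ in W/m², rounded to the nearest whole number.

434 W/m²

The sunset hour angle satisfies cos H_s = −tan φ tan δ = -0.5766, giving H_s = 125.21°. In radians, H_s = 2.1853.
H_s sin φ sin δ = 2.1853 × -0.8599 × -0.3239 = 0.6087.
cos φ cos δ sin H_s = 0.5105 × 0.9461 × 0.8171 = 0.3946.
Q̄ = (1360/π) × (0.6087 + 0.3946) = 432.90 × 1.0033 = 434.33 W/m².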